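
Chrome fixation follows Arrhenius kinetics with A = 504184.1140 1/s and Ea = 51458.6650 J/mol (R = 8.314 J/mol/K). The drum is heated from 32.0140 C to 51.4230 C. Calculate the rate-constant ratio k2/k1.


T1 = 32.0140 + 273.15 = 305.1640 K; T2 = 51.4230 + 273.15 = 324.5730 K
k1 = A * exp(-Ea/(R*T1)) = 504184.1140 * exp(-51458.6650/(8.314*305.1640)) = 7.8368e-04 1/s
k2 = A * exp(-Ea/(R*T2)) = 504184.1140 * exp(-51458.6650/(8.314*324.5730)) = 0.00263555 1/s
k2/k1 = 0.00263555 / 7.8368e-04 = 3.3630


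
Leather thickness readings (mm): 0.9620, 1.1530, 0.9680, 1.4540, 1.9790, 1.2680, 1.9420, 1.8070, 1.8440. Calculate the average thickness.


Formula: Average = sum / n
Substituting: Average = 13.3770 / 9
Result: 1.4863 mm


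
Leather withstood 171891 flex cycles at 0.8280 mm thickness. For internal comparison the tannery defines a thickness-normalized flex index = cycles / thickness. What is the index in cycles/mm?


Formula: Index = cycles / thickness
Substituting: Index = 171891 / 0.8280
Result: 207597.8261 cycles/mm


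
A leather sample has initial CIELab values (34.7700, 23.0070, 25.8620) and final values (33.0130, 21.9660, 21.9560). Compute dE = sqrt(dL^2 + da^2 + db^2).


dL = -1.7570, da = -1.0410, db = -3.9060
dE = sqrt((-1.7570)^2 + (-1.0410)^2 + (-3.9060)^2) = 4.4077


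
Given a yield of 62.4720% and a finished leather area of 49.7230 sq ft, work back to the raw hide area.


Formula: raw = finished * 100 / yield
Substituting: raw = 49.7230 * 100 / 62.4720
Result: 79.5925 sq ft


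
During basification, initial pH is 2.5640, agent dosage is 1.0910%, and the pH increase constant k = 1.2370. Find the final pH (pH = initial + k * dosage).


Formula: pH_final = pH_initial + k * base_pct
Substituting: pH_final = 2.5640 + 1.2370 * 1.0910
Result: 3.9136


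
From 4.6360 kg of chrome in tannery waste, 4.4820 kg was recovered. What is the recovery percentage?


Formula: Recovery = recovered / input * 100
Substituting: Recovery = 4.4820 / 4.6360 * 100
Result: 96.6782 %


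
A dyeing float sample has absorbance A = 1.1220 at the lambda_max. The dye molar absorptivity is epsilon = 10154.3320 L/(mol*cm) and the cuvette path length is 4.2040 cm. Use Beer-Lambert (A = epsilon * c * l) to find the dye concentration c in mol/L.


Formula: c = A / (epsilon * l)
Substituting: c = 1.1220 / (10154.3320 * 4.2040)
Result: 2.6283e-05 mol/L


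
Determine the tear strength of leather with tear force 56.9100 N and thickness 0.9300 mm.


Formula: Tear strength = force / thickness
Substituting: Tear strength = 56.9100 / 0.9300
Result: 61.1935 N/mm


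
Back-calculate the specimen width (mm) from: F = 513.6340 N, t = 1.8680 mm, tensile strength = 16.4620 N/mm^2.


Formula: w = F / (TS * t)
Substituting: w = 513.6340 / (16.4620 * 1.8680)
Result: 16.7030 mm


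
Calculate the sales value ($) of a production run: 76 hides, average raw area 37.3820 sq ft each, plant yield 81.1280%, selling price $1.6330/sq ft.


Raw_total = N * avg_area = 76 * 37.3820 = 2841.0320 sq ft
Finished = Raw_total * yield / 100 = 2841.0320 * 81.1280 / 100 = 2304.8724 sq ft
Value = Finished * price = 2304.8724 * 1.6330 = 3763.8567 $


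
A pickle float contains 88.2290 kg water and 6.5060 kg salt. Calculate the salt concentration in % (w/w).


Formula: Conc = salt / (water + salt) * 100
Substituting: Conc = 6.5060 / (88.2290 + 6.5060) * 100
Result: 6.8676 %


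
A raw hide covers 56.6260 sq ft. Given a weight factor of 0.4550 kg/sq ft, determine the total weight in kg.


Formula: Weight = area * weight_per_sqft
Substituting: Weight = 56.6260 * 0.4550
Result: 25.7648 kg


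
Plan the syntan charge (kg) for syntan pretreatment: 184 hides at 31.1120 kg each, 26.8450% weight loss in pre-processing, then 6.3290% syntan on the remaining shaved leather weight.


Total_raw = N * avg_wt = 184 * 31.1120 = 5724.6080 kg
Substrate = Total_raw * (1 - loss/100) = 5724.6080 * (1 - 26.8450/100) = 4187.8370 kg
Syntan = Substrate * pct / 100 = 4187.8370 * 6.3290 / 100 = 265.0482 kg


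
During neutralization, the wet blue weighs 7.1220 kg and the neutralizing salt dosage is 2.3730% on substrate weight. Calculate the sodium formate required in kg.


Formula: Neutralizer = substrate * pct / 100
Substituting: Neutralizer = 7.1220 * 2.3730 / 100
Result: 0.1690 kg


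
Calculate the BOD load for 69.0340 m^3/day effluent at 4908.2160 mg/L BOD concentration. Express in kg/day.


Formula: BOD_load = volume * conc / 1000
Substituting: BOD_load = 69.0340 * 4908.2160 / 1000
Result: 338.8338 kg/day


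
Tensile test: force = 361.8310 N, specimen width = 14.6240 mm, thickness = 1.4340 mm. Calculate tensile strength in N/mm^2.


Formula: TS = force / (width * thickness)
Substituting: TS = 361.8310 / (14.6240 * 1.4340)
Result: 17.2540 N/mm^2


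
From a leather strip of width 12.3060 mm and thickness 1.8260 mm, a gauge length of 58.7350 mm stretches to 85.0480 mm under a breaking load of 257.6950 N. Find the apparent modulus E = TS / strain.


TS = F / (w * t) = 257.6950 / (12.3060 * 1.8260) = 11.4680 N/mm^2
strain = (Lf - L0) / L0 = (85.0480 - 58.7350) / 58.7350 = 0.4480
E = TS / strain = 11.4680 / 0.4480 = 25.5985 N/mm^2


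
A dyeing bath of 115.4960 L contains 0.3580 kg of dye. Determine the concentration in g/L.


Formula: Conc = dye_mass(kg) / volume(L) * 1000
Substituting: Conc = 0.3580 / 115.4960 * 1000
Result: 3.0997 g/L


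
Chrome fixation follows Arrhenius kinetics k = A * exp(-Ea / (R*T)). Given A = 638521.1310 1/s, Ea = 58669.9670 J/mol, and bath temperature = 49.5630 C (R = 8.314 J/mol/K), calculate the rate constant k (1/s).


T_K = T_C + 273.15 = 49.5630 + 273.15 = 322.7130 K
exponent = -Ea / (R * T_K) = -58669.9670 / (8.314 * 322.7130) = -21.8670
k = A * exp(exponent) = 638521.1310 * exp(-21.8670) = 2.0345e-04 1/s


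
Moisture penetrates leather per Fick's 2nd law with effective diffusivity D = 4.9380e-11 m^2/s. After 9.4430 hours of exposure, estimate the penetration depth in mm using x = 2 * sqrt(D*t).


t = 9.4430 hr * 3600 = 33994.8000 s
D * t = 4.9380e-11 * 33994.8000 = 1.6787e-06
x = 2 * sqrt(D*t) = 2 * sqrt(1.6787e-06) = 0.00259126 m = 2.5913 mm


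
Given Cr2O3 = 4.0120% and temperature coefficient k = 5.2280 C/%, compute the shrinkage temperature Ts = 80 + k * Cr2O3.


Formula: Ts = 80 + k * Cr2O3
Substituting: Ts = 80 + 5.2280 * 4.0120
Result: 100.9747 C


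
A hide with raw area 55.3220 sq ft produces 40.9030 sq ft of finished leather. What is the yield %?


Formula: Yield = finished / raw * 100
Substituting: Yield = 40.9030 / 55.3220 * 100
Result: 73.9362 %


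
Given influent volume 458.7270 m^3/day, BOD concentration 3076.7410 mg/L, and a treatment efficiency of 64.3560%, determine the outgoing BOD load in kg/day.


Load_in = volume * conc / 1000 = 458.7270 * 3076.7410 / 1000 = 1411.3842 kg/day
Removed = Load_in * eff / 100 = 1411.3842 * 64.3560 / 100 = 908.3104 kg/day
Load_out = Load_in - Removed = 1411.3842 - 908.3104 = 503.0738 kg/day


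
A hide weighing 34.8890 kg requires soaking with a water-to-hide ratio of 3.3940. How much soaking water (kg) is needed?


Formula: Water = hide_weight * ratio
Substituting: Water = 34.8890 * 3.3940
Result: 118.4133 kg


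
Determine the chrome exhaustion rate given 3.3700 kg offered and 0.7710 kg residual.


Formula: Uptake = (offered - residual) / offered * 100
Substituting: Uptake = (3.3700 - 0.7710) / 3.3700 * 100
Result: 77.1217 %


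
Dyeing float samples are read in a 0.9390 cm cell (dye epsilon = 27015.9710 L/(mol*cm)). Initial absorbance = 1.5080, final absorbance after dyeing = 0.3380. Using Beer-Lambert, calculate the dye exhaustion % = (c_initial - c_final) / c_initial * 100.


c_initial = A_i / (epsilon * l) = 1.5080 / (27015.9710 * 0.9390) = 5.9445e-05 mol/L
c_final = A_f / (epsilon * l) = 0.3380 / (27015.9710 * 0.9390) = 1.3324e-05 mol/L
Exhaustion = (c_initial - c_final) / c_initial * 100 = (5.9445e-05 - 1.3324e-05) / 5.9445e-05 * 100 = 77.5862 %


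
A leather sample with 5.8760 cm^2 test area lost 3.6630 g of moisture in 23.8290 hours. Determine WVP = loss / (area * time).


Formula: WVP = loss / (area * time)
Substituting: WVP = 3.6630 / (5.8760 * 23.8290)
Result: 0.0261607 g/(cm^2*hr)


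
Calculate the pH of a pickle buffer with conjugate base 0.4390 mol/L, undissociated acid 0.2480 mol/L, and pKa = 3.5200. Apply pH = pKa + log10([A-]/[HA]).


ratio = [A-] / [HA] = 0.4390 / 0.2480 = 1.7702
log10(ratio) = 0.2480
pH = pKa + log10(ratio) = 3.5200 + 0.2480 = 3.7680


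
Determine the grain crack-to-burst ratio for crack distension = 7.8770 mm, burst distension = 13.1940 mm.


Formula: Ratio = crack / burst
Substituting: Ratio = 7.8770 / 13.1940
Result: 0.5970


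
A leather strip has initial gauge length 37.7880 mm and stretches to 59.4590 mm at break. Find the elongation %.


Formula: Elongation = (Lf - L0) / L0 * 100
Substituting: Elongation = (59.4590 - 37.7880) / 37.7880 * 100
Result: 57.3489 %


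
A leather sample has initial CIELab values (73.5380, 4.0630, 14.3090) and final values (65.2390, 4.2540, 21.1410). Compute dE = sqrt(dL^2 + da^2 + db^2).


dL = -8.2990, da = 0.1910, db = 6.8320
dE = sqrt((-8.2990)^2 + 0.1910^2 + 6.8320^2) = 10.7511


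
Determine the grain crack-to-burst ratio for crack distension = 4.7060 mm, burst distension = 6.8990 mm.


Formula: Ratio = crack / burst
Substituting: Ratio = 4.7060 / 6.8990
Result: 0.6821


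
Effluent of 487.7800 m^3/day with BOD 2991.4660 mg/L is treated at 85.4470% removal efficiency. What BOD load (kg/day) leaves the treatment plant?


Load_in = volume * conc / 1000 = 487.7800 * 2991.4660 / 1000 = 1459.1773 kg/day
Removed = Load_in * eff / 100 = 1459.1773 * 85.4470 / 100 = 1246.8232 kg/day
Load_out = Load_in - Removed = 1459.1773 - 1246.8232 = 212.3541 kg/day


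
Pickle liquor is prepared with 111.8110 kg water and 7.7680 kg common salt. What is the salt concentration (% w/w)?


Formula: Conc = salt / (water + salt) * 100
Substituting: Conc = 7.7680 / (111.8110 + 7.7680) * 100
Result: 6.4961 %


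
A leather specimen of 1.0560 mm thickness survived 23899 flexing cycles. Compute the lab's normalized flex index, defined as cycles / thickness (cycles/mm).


Formula: Index = cycles / thickness
Substituting: Index = 23899 / 1.0560
Result: 22631.6288 cycles/mm


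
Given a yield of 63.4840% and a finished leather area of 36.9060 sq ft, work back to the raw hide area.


Formula: raw = finished * 100 / yield
Substituting: raw = 36.9060 * 100 / 63.4840
Result: 58.1343 sq ft


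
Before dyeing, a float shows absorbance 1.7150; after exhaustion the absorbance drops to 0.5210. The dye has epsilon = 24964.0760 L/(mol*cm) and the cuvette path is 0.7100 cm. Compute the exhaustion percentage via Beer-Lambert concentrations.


c_initial = A_i / (epsilon * l) = 1.7150 / (24964.0760 * 0.7100) = 9.6759e-05 mol/L
c_final = A_f / (epsilon * l) = 0.5210 / (24964.0760 * 0.7100) = 2.9394e-05 mol/L
Exhaustion = (c_initial - c_final) / c_initial * 100 = (9.6759e-05 - 2.9394e-05) / 9.6759e-05 * 100 = 69.6210 %


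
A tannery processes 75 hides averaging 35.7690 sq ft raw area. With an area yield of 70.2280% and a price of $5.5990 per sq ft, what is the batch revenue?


Raw_total = N * avg_area = 75 * 35.7690 = 2682.6750 sq ft
Finished = Raw_total * yield / 100 = 2682.6750 * 70.2280 / 100 = 1883.9890 sq ft
Value = Finished * price = 1883.9890 * 5.5990 = 10548.4544 $


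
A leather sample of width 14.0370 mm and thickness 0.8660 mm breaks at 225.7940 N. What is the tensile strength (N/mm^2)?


Formula: TS = force / (width * thickness)
Substituting: TS = 225.7940 / (14.0370 * 0.8660)
Result: 18.5746 N/mm^2


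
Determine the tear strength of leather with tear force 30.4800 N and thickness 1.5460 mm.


Formula: Tear strength = force / thickness
Substituting: Tear strength = 30.4800 / 1.5460
Result: 19.7154 N/mm


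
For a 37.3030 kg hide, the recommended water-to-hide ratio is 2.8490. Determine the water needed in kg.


Formula: Water = hide_weight * ratio
Substituting: Water = 37.3030 * 2.8490
Result: 106.2762 kg


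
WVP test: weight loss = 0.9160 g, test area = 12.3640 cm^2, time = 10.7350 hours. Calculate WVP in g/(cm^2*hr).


Formula: WVP = loss / (area * time)
Substituting: WVP = 0.9160 / (12.3640 * 10.7350)
Result: 0.00690136 g/(cm^2*hr)


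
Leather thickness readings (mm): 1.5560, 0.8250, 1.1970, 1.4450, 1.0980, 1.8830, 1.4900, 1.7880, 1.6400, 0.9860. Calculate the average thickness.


Formula: Average = sum / n
Substituting: Average = 13.9080 / 10
Result: 1.3908 mm


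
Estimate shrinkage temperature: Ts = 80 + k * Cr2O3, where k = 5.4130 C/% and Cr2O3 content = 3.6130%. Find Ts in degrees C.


Formula: Ts = 80 + k * Cr2O3
Substituting: Ts = 80 + 5.4130 * 3.6130
Result: 99.5572 C


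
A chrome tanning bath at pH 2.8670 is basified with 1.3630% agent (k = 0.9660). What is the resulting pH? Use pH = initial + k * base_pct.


Formula: pH_final = pH_initial + k * base_pct
Substituting: pH_final = 2.8670 + 0.9660 * 1.3630
Result: 4.1837


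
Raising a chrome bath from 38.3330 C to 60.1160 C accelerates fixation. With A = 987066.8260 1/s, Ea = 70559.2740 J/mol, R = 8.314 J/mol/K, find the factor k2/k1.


T1 = 38.3330 + 273.15 = 311.4830 K; T2 = 60.1160 + 273.15 = 333.2660 K
k1 = A * exp(-Ea/(R*T1)) = 987066.8260 * exp(-70559.2740/(8.314*311.4830)) = 1.4500e-06 1/s
k2 = A * exp(-Ea/(R*T2)) = 987066.8260 * exp(-70559.2740/(8.314*333.2660)) = 8.6059e-06 1/s
k2/k1 = 8.6059e-06 / 1.4500e-06 = 5.9351


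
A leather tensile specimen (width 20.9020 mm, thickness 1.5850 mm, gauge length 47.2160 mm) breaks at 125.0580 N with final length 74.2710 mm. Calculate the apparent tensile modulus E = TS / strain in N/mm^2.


TS = F / (w * t) = 125.0580 / (20.9020 * 1.5850) = 3.7748 N/mm^2
strain = (Lf - L0) / L0 = (74.2710 - 47.2160) / 47.2160 = 0.5730
E = TS / strain = 3.7748 / 0.5730 = 6.5877 N/mm^2


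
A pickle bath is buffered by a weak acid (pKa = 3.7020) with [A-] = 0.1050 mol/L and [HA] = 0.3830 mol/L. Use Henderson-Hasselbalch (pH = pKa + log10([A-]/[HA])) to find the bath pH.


ratio = [A-] / [HA] = 0.1050 / 0.3830 = 0.2742
log10(ratio) = -0.5620
pH = pKa + log10(ratio) = 3.7020 - 0.5620 = 3.1400


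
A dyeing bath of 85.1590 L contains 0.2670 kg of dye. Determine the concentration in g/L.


Formula: Conc = dye_mass(kg) / volume(L) * 1000
Substituting: Conc = 0.2670 / 85.1590 * 1000
Result: 3.1353 g/L


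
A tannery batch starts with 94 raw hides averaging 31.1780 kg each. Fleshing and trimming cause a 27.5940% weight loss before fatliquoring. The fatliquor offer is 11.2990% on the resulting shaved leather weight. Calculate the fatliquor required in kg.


Total_raw = N * avg_wt = 94 * 31.1780 = 2930.7320 kg
Substrate = Total_raw * (1 - loss/100) = 2930.7320 * (1 - 27.5940/100) = 2122.0258 kg
Fat = Substrate * pct / 100 = 2122.0258 * 11.2990 / 100 = 239.7677 kg


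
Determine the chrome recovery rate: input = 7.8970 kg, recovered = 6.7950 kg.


Formula: Recovery = recovered / input * 100
Substituting: Recovery = 6.7950 / 7.8970 * 100
Result: 86.0453 %


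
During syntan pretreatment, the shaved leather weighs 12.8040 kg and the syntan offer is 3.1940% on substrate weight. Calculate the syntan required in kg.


Formula: Syntan = substrate * pct / 100
Substituting: Syntan = 12.8040 * 3.1940 / 100
Result: 0.4090 kg


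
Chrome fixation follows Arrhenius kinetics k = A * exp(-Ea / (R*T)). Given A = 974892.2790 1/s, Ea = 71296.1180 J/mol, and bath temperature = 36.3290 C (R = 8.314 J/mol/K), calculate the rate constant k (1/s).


T_K = T_C + 273.15 = 36.3290 + 273.15 = 309.4790 K
exponent = -Ea / (R * T_K) = -71296.1180 / (8.314 * 309.4790) = -27.7092
k = A * exp(exponent) = 974892.2790 * exp(-27.7092) = 9.0154e-07 1/s


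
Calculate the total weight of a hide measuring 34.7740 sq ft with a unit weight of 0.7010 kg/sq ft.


Formula: Weight = area * weight_per_sqft
Substituting: Weight = 34.7740 * 0.7010
Result: 24.3766 kg


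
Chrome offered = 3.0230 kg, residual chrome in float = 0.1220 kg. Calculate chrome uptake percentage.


Formula: Uptake = (offered - residual) / offered * 100
Substituting: Uptake = (3.0230 - 0.1220) / 3.0230 * 100
Result: 95.9643 %


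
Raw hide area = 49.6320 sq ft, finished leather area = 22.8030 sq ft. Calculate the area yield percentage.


Formula: Yield = finished / raw * 100
Substituting: Yield = 22.8030 / 49.6320 * 100
Result: 45.9441 %


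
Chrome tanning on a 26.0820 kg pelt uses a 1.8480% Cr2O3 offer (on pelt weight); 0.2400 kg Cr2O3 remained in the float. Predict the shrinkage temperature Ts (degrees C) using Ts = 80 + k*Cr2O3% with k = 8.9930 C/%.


Offered = pelt * offer_pct / 100 = 26.0820 * 1.8480 / 100 = 0.4820 kg
Uptake = offered - residual = 0.4820 - 0.2400 = 0.2420 kg
Cr2O3% on pelt = uptake / pelt * 100 = 0.2420 / 26.0820 * 100 = 0.9278 %
Ts = 80 + k * Cr2O3% = 80 + 8.9930 * 0.9278 = 88.3439 C


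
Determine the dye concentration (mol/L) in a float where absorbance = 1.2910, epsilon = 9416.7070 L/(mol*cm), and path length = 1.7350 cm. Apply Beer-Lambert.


Formula: c = A / (epsilon * l)
Substituting: c = 1.2910 / (9416.7070 * 1.7350)
Result: 7.9018e-05 mol/L


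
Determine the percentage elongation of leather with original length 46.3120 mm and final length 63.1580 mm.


Formula: Elongation = (Lf - L0) / L0 * 100
Substituting: Elongation = (63.1580 - 46.3120) / 46.3120 * 100
Result: 36.3750 %


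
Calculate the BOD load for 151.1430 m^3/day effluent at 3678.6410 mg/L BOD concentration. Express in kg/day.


Formula: BOD_load = volume * conc / 1000
Substituting: BOD_load = 151.1430 * 3678.6410 / 1000
Result: 556.0008 kg/day


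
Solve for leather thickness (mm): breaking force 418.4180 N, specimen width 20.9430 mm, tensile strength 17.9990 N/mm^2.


Formula: t = F / (TS * w)
Substituting: t = 418.4180 / (17.9990 * 20.9430)
Result: 1.1100 mm


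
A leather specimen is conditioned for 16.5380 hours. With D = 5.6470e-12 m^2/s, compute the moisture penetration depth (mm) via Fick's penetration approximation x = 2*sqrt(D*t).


t = 16.5380 hr * 3600 = 59536.8000 s
D * t = 5.6470e-12 * 59536.8000 = 3.3620e-07
x = 2 * sqrt(D*t) = 2 * sqrt(3.3620e-07) = 0.00115966 m = 1.1597 mm


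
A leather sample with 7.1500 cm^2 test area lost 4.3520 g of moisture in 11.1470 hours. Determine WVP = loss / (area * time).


Formula: WVP = loss / (area * time)
Substituting: WVP = 4.3520 / (7.1500 * 11.1470)
Result: 0.054604 g/(cm^2*hr)


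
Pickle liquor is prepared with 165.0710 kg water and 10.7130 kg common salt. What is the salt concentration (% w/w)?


Formula: Conc = salt / (water + salt) * 100
Substituting: Conc = 10.7130 / (165.0710 + 10.7130) * 100
Result: 6.0944 %


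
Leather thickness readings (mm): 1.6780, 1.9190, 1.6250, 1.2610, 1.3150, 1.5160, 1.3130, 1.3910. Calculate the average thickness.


Formula: Average = sum / n
Substituting: Average = 12.0180 / 8
Result: 1.5023 mm


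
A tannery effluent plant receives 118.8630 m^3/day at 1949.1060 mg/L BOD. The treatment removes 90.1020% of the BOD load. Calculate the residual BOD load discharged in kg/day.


Load_in = volume * conc / 1000 = 118.8630 * 1949.1060 / 1000 = 231.6766 kg/day
Removed = Load_in * eff / 100 = 231.6766 * 90.1020 / 100 = 208.7452 kg/day
Load_out = Load_in - Removed = 231.6766 - 208.7452 = 22.9313 kg/day


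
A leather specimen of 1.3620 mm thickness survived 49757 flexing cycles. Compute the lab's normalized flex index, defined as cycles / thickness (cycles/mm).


Formula: Index = cycles / thickness
Substituting: Index = 49757 / 1.3620
Result: 36532.3054 cycles/mm


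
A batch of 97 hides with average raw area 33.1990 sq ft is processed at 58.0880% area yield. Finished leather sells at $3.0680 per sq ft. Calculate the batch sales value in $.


Raw_total = N * avg_area = 97 * 33.1990 = 3220.3030 sq ft
Finished = Raw_total * yield / 100 = 3220.3030 * 58.0880 / 100 = 1870.6096 sq ft
Value = Finished * price = 1870.6096 * 3.0680 = 5739.0303 $


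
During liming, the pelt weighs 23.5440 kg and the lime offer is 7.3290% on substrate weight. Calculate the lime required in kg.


Formula: Lime = substrate * pct / 100
Substituting: Lime = 23.5440 * 7.3290 / 100
Result: 1.7255 kg


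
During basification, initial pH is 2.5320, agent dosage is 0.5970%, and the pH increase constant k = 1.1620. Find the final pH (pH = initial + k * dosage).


Formula: pH_final = pH_initial + k * base_pct
Substituting: pH_final = 2.5320 + 1.1620 * 0.5970
Result: 3.2257


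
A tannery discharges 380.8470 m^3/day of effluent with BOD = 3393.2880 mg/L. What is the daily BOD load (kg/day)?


Formula: BOD_load = volume * conc / 1000
Substituting: BOD_load = 380.8470 * 3393.2880 / 1000
Result: 1292.3236 kg/day


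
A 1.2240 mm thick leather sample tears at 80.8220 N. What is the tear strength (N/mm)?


Formula: Tear strength = force / thickness
Substituting: Tear strength = 80.8220 / 1.2240
Result: 66.0310 N/mm


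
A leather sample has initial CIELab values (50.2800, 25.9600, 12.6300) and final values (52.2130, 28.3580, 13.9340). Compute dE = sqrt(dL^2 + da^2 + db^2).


dL = 1.9330, da = 2.3980, db = 1.3040
dE = sqrt(1.9330^2 + 2.3980^2 + 1.3040^2) = 3.3447


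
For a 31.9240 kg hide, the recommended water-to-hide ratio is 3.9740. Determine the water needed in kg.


Formula: Water = hide_weight * ratio
Substituting: Water = 31.9240 * 3.9740
Result: 126.8660 kg


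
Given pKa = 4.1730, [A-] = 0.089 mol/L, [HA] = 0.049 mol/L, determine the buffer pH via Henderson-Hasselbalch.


ratio = [A-] / [HA] = 0.089 / 0.049 = 1.8163
log10(ratio) = 0.2592
pH = pKa + log10(ratio) = 4.1730 + 0.2592 = 4.4322


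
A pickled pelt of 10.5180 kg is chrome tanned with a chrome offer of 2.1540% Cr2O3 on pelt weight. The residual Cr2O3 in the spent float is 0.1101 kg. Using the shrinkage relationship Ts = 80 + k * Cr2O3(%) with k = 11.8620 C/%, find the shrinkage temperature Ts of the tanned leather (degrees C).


Offered = pelt * offer_pct / 100 = 10.5180 * 2.1540 / 100 = 0.2266 kg
Uptake = offered - residual = 0.2266 - 0.1101 = 0.1165 kg
Cr2O3% on pelt = uptake / pelt * 100 = 0.1165 / 10.5180 * 100 = 1.1072 %
Ts = 80 + k * Cr2O3% = 80 + 11.8620 * 1.1072 = 93.1339 C


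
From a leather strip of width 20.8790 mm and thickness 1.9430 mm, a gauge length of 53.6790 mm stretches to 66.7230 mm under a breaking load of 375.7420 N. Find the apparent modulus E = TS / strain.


TS = F / (w * t) = 375.7420 / (20.8790 * 1.9430) = 9.2621 N/mm^2
strain = (Lf - L0) / L0 = (66.7230 - 53.6790) / 53.6790 = 0.2430
E = TS / strain = 9.2621 / 0.2430 = 38.1154 N/mm^2


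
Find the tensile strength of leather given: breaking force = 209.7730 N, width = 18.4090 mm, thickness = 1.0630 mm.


Formula: TS = force / (width * thickness)
Substituting: TS = 209.7730 / (18.4090 * 1.0630)
Result: 10.7198 N/mm^2


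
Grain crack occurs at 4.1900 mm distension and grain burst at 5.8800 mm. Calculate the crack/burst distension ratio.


Formula: Ratio = crack / burst
Substituting: Ratio = 4.1900 / 5.8800
Result: 0.7126


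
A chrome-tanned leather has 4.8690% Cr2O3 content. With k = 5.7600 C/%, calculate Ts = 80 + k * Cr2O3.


Formula: Ts = 80 + k * Cr2O3
Substituting: Ts = 80 + 5.7600 * 4.8690
Result: 108.0454 C


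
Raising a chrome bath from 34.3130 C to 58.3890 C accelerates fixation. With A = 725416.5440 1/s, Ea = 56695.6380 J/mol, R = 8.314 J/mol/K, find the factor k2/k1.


T1 = 34.3130 + 273.15 = 307.4630 K; T2 = 58.3890 + 273.15 = 331.5390 K
k1 = A * exp(-Ea/(R*T1)) = 725416.5440 * exp(-56695.6380/(8.314*307.4630)) = 1.6915e-04 1/s
k2 = A * exp(-Ea/(R*T2)) = 725416.5440 * exp(-56695.6380/(8.314*331.5390)) = 8.4674e-04 1/s
k2/k1 = 8.4674e-04 / 1.6915e-04 = 5.0060


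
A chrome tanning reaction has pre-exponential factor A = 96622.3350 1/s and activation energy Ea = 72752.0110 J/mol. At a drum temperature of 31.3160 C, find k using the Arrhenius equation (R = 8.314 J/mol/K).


T_K = T_C + 273.15 = 31.3160 + 273.15 = 304.4660 K
exponent = -Ea / (R * T_K) = -72752.0110 / (8.314 * 304.4660) = -28.7406
k = A * exp(exponent) = 96622.3350 * exp(-28.7406) = 3.1855e-08 1/s


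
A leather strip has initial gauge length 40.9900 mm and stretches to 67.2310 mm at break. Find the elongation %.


Formula: Elongation = (Lf - L0) / L0 * 100
Substituting: Elongation = (67.2310 - 40.9900) / 40.9900 * 100
Result: 64.0181 %


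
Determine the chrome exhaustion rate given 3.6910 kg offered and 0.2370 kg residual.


Formula: Uptake = (offered - residual) / offered * 100
Substituting: Uptake = (3.6910 - 0.2370) / 3.6910 * 100
Result: 93.5790 %


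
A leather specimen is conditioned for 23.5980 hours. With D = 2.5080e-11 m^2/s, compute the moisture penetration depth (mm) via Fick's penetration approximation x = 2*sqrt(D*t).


t = 23.5980 hr * 3600 = 84952.8000 s
D * t = 2.5080e-11 * 84952.8000 = 2.1306e-06
x = 2 * sqrt(D*t) = 2 * sqrt(2.1306e-06) = 0.00291933 m = 2.9193 mm


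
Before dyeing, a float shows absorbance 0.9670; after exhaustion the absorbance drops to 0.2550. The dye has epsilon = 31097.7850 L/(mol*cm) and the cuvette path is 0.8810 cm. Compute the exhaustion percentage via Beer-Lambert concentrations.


c_initial = A_i / (epsilon * l) = 0.9670 / (31097.7850 * 0.8810) = 3.5296e-05 mol/L
c_final = A_f / (epsilon * l) = 0.2550 / (31097.7850 * 0.8810) = 9.3075e-06 mol/L
Exhaustion = (c_initial - c_final) / c_initial * 100 = (3.5296e-05 - 9.3075e-06) / 3.5296e-05 * 100 = 73.6298 %


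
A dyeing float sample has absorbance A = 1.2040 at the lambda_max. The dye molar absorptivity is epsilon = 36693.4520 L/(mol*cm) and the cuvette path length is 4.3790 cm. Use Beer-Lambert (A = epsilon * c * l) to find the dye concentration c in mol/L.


Formula: c = A / (epsilon * l)
Substituting: c = 1.2040 / (36693.4520 * 4.3790)
Result: 7.4931e-06 mol/L


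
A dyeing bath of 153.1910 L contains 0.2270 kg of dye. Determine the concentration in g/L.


Formula: Conc = dye_mass(kg) / volume(L) * 1000
Substituting: Conc = 0.2270 / 153.1910 * 1000
Result: 1.4818 g/L


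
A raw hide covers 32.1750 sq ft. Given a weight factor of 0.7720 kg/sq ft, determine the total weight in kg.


Formula: Weight = area * weight_per_sqft
Substituting: Weight = 32.1750 * 0.7720
Result: 24.8391 kg


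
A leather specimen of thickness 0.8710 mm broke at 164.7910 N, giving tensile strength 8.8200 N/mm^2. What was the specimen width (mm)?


Formula: w = F / (TS * t)
Substituting: w = 164.7910 / (8.8200 * 0.8710)
Result: 21.4510 mm


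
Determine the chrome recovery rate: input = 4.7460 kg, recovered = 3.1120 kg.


Formula: Recovery = recovered / input * 100
Substituting: Recovery = 3.1120 / 4.7460 * 100
Result: 65.5710 %


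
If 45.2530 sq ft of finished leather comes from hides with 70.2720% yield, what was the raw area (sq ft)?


Formula: raw = finished * 100 / yield
Substituting: raw = 45.2530 * 100 / 70.2720
Result: 64.3969 sq ft


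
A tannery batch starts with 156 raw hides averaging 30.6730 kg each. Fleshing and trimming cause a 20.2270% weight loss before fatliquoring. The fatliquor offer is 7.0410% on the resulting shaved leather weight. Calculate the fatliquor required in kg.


Total_raw = N * avg_wt = 156 * 30.6730 = 4784.9880 kg
Substrate = Total_raw * (1 - loss/100) = 4784.9880 * (1 - 20.2270/100) = 3817.1285 kg
Fat = Substrate * pct / 100 = 3817.1285 * 7.0410 / 100 = 268.7640 kg


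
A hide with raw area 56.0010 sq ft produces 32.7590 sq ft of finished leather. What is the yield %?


Formula: Yield = finished / raw * 100
Substituting: Yield = 32.7590 / 56.0010 * 100
Result: 58.4972 %


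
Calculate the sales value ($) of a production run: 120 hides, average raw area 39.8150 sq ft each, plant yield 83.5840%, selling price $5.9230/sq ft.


Raw_total = N * avg_area = 120 * 39.8150 = 4777.8000 sq ft
Finished = Raw_total * yield / 100 = 4777.8000 * 83.5840 / 100 = 3993.4764 sq ft
Value = Finished * price = 3993.4764 * 5.9230 = 23653.3604 $


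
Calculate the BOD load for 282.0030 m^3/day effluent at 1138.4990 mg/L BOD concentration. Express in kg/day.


Formula: BOD_load = volume * conc / 1000
Substituting: BOD_load = 282.0030 * 1138.4990 / 1000
Result: 321.0601 kg/day


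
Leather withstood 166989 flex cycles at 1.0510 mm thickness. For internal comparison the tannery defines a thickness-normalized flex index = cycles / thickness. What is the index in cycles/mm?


Formula: Index = cycles / thickness
Substituting: Index = 166989 / 1.0510
Result: 158885.8230 cycles/mm


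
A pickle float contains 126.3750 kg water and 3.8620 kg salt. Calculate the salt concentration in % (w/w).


Formula: Conc = salt / (water + salt) * 100
Substituting: Conc = 3.8620 / (126.3750 + 3.8620) * 100
Result: 2.9654 %


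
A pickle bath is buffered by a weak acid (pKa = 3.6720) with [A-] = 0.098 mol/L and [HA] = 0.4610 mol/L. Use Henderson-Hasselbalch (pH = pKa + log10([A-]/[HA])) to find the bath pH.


ratio = [A-] / [HA] = 0.098 / 0.4610 = 0.2126
log10(ratio) = -0.6725
pH = pKa + log10(ratio) = 3.6720 - 0.6725 = 2.9995


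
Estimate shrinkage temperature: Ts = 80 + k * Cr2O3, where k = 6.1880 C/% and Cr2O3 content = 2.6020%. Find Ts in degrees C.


Formula: Ts = 80 + k * Cr2O3
Substituting: Ts = 80 + 6.1880 * 2.6020
Result: 96.1012 C


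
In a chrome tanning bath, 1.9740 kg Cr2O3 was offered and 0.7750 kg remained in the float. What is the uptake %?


Formula: Uptake = (offered - residual) / offered * 100
Substituting: Uptake = (1.9740 - 0.7750) / 1.9740 * 100
Result: 60.7396 %


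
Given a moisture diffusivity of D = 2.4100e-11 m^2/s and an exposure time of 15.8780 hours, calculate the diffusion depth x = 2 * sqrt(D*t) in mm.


t = 15.8780 hr * 3600 = 57160.8000 s
D * t = 2.4100e-11 * 57160.8000 = 1.3776e-06
x = 2 * sqrt(D*t) = 2 * sqrt(1.3776e-06) = 0.0023474 m = 2.3474 mm


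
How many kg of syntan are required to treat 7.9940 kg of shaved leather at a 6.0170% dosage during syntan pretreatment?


Formula: Syntan = substrate * pct / 100
Substituting: Syntan = 7.9940 * 6.0170 / 100
Result: 0.4810 kg


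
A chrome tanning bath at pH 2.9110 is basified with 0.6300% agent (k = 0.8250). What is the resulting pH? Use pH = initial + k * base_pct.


Formula: pH_final = pH_initial + k * base_pct
Substituting: pH_final = 2.9110 + 0.8250 * 0.6300
Result: 3.4307


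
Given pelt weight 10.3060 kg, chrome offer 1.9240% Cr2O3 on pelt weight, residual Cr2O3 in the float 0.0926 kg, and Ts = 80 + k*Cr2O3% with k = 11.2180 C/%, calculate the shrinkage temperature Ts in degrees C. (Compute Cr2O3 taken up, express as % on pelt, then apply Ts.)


Offered = pelt * offer_pct / 100 = 10.3060 * 1.9240 / 100 = 0.1983 kg
Uptake = offered - residual = 0.1983 - 0.0926 = 0.1057 kg
Cr2O3% on pelt = uptake / pelt * 100 = 0.1057 / 10.3060 * 100 = 1.0255 %
Ts = 80 + k * Cr2O3% = 80 + 11.2180 * 1.0255 = 91.5040 C


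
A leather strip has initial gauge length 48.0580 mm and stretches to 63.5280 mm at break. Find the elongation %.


Formula: Elongation = (Lf - L0) / L0 * 100
Substituting: Elongation = (63.5280 - 48.0580) / 48.0580 * 100
Result: 32.1903 %


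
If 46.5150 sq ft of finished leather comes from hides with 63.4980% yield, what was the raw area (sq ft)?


Formula: raw = finished * 100 / yield
Substituting: raw = 46.5150 * 100 / 63.4980
Result: 73.2543 sq ft


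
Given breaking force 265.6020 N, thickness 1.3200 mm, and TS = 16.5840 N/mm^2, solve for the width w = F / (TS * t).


Formula: w = F / (TS * t)
Substituting: w = 265.6020 / (16.5840 * 1.3200)
Result: 12.1330 mm


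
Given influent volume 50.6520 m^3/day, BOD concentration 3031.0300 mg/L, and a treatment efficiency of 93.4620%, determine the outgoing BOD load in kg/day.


Load_in = volume * conc / 1000 = 50.6520 * 3031.0300 / 1000 = 153.5277 kg/day
Removed = Load_in * eff / 100 = 153.5277 * 93.4620 / 100 = 143.4901 kg/day
Load_out = Load_in - Removed = 153.5277 - 143.4901 = 10.0376 kg/day


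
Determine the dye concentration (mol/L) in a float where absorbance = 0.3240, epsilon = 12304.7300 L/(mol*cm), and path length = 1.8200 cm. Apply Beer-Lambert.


Formula: c = A / (epsilon * l)
Substituting: c = 0.3240 / (12304.7300 * 1.8200)
Result: 1.4468e-05 mol/L


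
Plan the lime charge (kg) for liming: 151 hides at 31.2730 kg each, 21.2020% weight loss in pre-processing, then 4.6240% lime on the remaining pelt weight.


Total_raw = N * avg_wt = 151 * 31.2730 = 4722.2230 kg
Substrate = Total_raw * (1 - loss/100) = 4722.2230 * (1 - 21.2020/100) = 3721.0173 kg
Lime = Substrate * pct / 100 = 3721.0173 * 4.6240 / 100 = 172.0598 kg


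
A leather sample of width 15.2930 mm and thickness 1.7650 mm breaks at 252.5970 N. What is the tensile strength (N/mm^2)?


Formula: TS = force / (width * thickness)
Substituting: TS = 252.5970 / (15.2930 * 1.7650)
Result: 9.3582 N/mm^2


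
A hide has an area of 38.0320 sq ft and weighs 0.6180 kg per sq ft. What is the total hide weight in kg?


Formula: Weight = area * weight_per_sqft
Substituting: Weight = 38.0320 * 0.6180
Result: 23.5038 kg


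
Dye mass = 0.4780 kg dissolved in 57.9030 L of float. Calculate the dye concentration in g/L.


Formula: Conc = dye_mass(kg) / volume(L) * 1000
Substituting: Conc = 0.4780 / 57.9030 * 1000
Result: 8.2552 g/L


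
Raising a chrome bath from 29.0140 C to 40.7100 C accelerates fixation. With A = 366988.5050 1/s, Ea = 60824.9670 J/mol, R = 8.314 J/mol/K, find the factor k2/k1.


T1 = 29.0140 + 273.15 = 302.1640 K; T2 = 40.7100 + 273.15 = 313.8600 K
k1 = A * exp(-Ea/(R*T1)) = 366988.5050 * exp(-60824.9670/(8.314*302.1640)) = 1.1209e-05 1/s
k2 = A * exp(-Ea/(R*T2)) = 366988.5050 * exp(-60824.9670/(8.314*313.8600)) = 2.7631e-05 1/s
k2/k1 = 2.7631e-05 / 1.1209e-05 = 2.4652


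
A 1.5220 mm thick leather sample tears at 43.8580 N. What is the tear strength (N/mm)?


Formula: Tear strength = force / thickness
Substituting: Tear strength = 43.8580 / 1.5220
Result: 28.8160 N/mm


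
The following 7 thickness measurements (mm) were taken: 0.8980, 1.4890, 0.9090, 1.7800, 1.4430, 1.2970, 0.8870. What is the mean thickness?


Formula: Average = sum / n
Substituting: Average = 8.7030 / 7
Result: 1.2433 mm


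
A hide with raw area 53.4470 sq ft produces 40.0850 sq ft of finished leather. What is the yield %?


Formula: Yield = finished / raw * 100
Substituting: Yield = 40.0850 / 53.4470 * 100
Result: 74.9995 %


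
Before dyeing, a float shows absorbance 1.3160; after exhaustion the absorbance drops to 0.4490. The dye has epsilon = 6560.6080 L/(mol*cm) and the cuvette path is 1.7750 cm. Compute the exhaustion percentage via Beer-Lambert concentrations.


c_initial = A_i / (epsilon * l) = 1.3160 / (6560.6080 * 1.7750) = 1.1301e-04 mol/L
c_final = A_f / (epsilon * l) = 0.4490 / (6560.6080 * 1.7750) = 3.8557e-05 mol/L
Exhaustion = (c_initial - c_final) / c_initial * 100 = (1.1301e-04 - 3.8557e-05) / 1.1301e-04 * 100 = 65.8815 %


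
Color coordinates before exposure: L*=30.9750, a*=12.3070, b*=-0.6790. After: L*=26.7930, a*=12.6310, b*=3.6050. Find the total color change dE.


dL = -4.1820, da = 0.3240, db = 4.2840
dE = sqrt((-4.1820)^2 + 0.3240^2 + 4.2840^2) = 5.9956


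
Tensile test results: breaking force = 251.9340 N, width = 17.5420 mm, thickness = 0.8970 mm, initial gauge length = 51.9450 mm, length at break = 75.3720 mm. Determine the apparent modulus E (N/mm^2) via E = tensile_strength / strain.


TS = F / (w * t) = 251.9340 / (17.5420 * 0.8970) = 16.0109 N/mm^2
strain = (Lf - L0) / L0 = (75.3720 - 51.9450) / 51.9450 = 0.4510
E = TS / strain = 16.0109 / 0.4510 = 35.5011 N/mm^2


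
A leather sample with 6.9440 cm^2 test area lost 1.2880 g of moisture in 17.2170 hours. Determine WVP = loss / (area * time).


Formula: WVP = loss / (area * time)
Substituting: WVP = 1.2880 / (6.9440 * 17.2170)
Result: 0.0107733 g/(cm^2*hr)


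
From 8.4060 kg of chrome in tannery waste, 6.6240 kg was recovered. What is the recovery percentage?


Formula: Recovery = recovered / input * 100
Substituting: Recovery = 6.6240 / 8.4060 * 100
Result: 78.8009 %


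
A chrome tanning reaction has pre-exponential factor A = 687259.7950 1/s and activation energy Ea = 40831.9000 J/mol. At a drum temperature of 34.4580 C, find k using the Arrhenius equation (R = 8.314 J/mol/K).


T_K = T_C + 273.15 = 34.4580 + 273.15 = 307.6080 K
exponent = -Ea / (R * T_K) = -40831.9000 / (8.314 * 307.6080) = -15.9658
k = A * exp(exponent) = 687259.7950 * exp(-15.9658) = 0.080028 1/s


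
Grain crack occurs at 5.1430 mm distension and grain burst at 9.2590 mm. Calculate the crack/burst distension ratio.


Formula: Ratio = crack / burst
Substituting: Ratio = 5.1430 / 9.2590
Result: 0.5555


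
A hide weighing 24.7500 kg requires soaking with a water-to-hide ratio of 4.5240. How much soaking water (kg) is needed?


Formula: Water = hide_weight * ratio
Substituting: Water = 24.7500 * 4.5240
Result: 111.9690 kg


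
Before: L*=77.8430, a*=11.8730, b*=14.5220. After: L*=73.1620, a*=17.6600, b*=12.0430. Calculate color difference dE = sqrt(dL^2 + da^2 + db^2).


dL = -4.6810, da = 5.7870, db = -2.4790
dE = sqrt((-4.6810)^2 + 5.7870^2 + (-2.4790)^2) = 7.8452


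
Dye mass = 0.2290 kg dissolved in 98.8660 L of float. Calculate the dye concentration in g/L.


Formula: Conc = dye_mass(kg) / volume(L) * 1000
Substituting: Conc = 0.2290 / 98.8660 * 1000
Result: 2.3163 g/L


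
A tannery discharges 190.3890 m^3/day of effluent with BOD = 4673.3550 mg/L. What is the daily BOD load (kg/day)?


Formula: BOD_load = volume * conc / 1000
Substituting: BOD_load = 190.3890 * 4673.3550 / 1000
Result: 889.7554 kg/day


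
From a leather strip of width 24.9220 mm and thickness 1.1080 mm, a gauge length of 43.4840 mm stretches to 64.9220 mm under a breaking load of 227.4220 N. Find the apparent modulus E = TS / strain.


TS = F / (w * t) = 227.4220 / (24.9220 * 1.1080) = 8.2359 N/mm^2
strain = (Lf - L0) / L0 = (64.9220 - 43.4840) / 43.4840 = 0.4930
E = TS / strain = 8.2359 / 0.4930 = 16.7053 N/mm^2


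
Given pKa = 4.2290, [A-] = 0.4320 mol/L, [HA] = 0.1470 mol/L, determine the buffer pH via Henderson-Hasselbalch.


ratio = [A-] / [HA] = 0.4320 / 0.1470 = 2.9388
log10(ratio) = 0.4682
pH = pKa + log10(ratio) = 4.2290 + 0.4682 = 4.6972


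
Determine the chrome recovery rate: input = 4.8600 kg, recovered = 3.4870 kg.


Formula: Recovery = recovered / input * 100
Substituting: Recovery = 3.4870 / 4.8600 * 100
Result: 71.7490 %


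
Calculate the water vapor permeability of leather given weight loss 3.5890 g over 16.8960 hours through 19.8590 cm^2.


Formula: WVP = loss / (area * time)
Substituting: WVP = 3.5890 / (19.8590 * 16.8960)
Result: 0.0106963 g/(cm^2*hr)


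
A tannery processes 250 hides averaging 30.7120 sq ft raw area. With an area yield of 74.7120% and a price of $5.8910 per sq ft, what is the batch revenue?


Raw_total = N * avg_area = 250 * 30.7120 = 7678.0000 sq ft
Finished = Raw_total * yield / 100 = 7678.0000 * 74.7120 / 100 = 5736.3874 sq ft
Value = Finished * price = 5736.3874 * 5.8910 = 33793.0579 $


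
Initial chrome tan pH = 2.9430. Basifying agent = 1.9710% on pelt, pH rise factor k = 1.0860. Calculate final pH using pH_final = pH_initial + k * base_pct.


Formula: pH_final = pH_initial + k * base_pct
Substituting: pH_final = 2.9430 + 1.0860 * 1.9710
Result: 5.0835


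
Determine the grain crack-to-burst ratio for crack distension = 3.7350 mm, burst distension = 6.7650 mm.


Formula: Ratio = crack / burst
Substituting: Ratio = 3.7350 / 6.7650
Result: 0.5521
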